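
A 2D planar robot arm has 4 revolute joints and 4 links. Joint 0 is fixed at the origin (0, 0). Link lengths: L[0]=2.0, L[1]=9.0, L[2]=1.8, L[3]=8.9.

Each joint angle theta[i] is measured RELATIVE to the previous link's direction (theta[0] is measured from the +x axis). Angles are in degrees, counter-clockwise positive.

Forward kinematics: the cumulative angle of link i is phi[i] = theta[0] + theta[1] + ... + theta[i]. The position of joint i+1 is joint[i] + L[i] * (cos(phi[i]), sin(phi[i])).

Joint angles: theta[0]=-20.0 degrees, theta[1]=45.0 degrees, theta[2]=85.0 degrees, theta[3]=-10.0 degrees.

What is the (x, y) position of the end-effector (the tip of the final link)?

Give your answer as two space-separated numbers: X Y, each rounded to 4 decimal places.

joint[0] = (0.0000, 0.0000)  (base)
link 0: phi[0] = -20 = -20 deg
  cos(-20 deg) = 0.9397, sin(-20 deg) = -0.3420
  joint[1] = (0.0000, 0.0000) + 2 * (0.9397, -0.3420) = (0.0000 + 1.8794, 0.0000 + -0.6840) = (1.8794, -0.6840)
link 1: phi[1] = -20 + 45 = 25 deg
  cos(25 deg) = 0.9063, sin(25 deg) = 0.4226
  joint[2] = (1.8794, -0.6840) + 9 * (0.9063, 0.4226) = (1.8794 + 8.1568, -0.6840 + 3.8036) = (10.0362, 3.1195)
link 2: phi[2] = -20 + 45 + 85 = 110 deg
  cos(110 deg) = -0.3420, sin(110 deg) = 0.9397
  joint[3] = (10.0362, 3.1195) + 1.8 * (-0.3420, 0.9397) = (10.0362 + -0.6156, 3.1195 + 1.6914) = (9.4205, 4.8110)
link 3: phi[3] = -20 + 45 + 85 + -10 = 100 deg
  cos(100 deg) = -0.1736, sin(100 deg) = 0.9848
  joint[4] = (9.4205, 4.8110) + 8.9 * (-0.1736, 0.9848) = (9.4205 + -1.5455, 4.8110 + 8.7648) = (7.8751, 13.5758)
End effector: (7.8751, 13.5758)

Answer: 7.8751 13.5758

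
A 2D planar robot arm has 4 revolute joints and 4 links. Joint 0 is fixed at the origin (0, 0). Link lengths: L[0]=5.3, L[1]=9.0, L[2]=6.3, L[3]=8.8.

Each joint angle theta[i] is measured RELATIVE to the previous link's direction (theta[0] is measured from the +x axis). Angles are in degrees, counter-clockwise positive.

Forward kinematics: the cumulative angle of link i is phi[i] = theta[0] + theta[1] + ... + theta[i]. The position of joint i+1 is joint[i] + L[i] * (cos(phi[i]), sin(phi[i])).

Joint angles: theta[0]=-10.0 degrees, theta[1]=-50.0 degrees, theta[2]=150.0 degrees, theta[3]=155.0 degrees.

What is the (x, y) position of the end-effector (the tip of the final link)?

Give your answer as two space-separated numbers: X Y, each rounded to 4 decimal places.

joint[0] = (0.0000, 0.0000)  (base)
link 0: phi[0] = -10 = -10 deg
  cos(-10 deg) = 0.9848, sin(-10 deg) = -0.1736
  joint[1] = (0.0000, 0.0000) + 5.3 * (0.9848, -0.1736) = (0.0000 + 5.2195, 0.0000 + -0.9203) = (5.2195, -0.9203)
link 1: phi[1] = -10 + -50 = -60 deg
  cos(-60 deg) = 0.5000, sin(-60 deg) = -0.8660
  joint[2] = (5.2195, -0.9203) + 9 * (0.5000, -0.8660) = (5.2195 + 4.5000, -0.9203 + -7.7942) = (9.7195, -8.7146)
link 2: phi[2] = -10 + -50 + 150 = 90 deg
  cos(90 deg) = 0.0000, sin(90 deg) = 1.0000
  joint[3] = (9.7195, -8.7146) + 6.3 * (0.0000, 1.0000) = (9.7195 + 0.0000, -8.7146 + 6.3000) = (9.7195, -2.4146)
link 3: phi[3] = -10 + -50 + 150 + 155 = 245 deg
  cos(245 deg) = -0.4226, sin(245 deg) = -0.9063
  joint[4] = (9.7195, -2.4146) + 8.8 * (-0.4226, -0.9063) = (9.7195 + -3.7190, -2.4146 + -7.9755) = (6.0004, -10.3901)
End effector: (6.0004, -10.3901)

Answer: 6.0004 -10.3901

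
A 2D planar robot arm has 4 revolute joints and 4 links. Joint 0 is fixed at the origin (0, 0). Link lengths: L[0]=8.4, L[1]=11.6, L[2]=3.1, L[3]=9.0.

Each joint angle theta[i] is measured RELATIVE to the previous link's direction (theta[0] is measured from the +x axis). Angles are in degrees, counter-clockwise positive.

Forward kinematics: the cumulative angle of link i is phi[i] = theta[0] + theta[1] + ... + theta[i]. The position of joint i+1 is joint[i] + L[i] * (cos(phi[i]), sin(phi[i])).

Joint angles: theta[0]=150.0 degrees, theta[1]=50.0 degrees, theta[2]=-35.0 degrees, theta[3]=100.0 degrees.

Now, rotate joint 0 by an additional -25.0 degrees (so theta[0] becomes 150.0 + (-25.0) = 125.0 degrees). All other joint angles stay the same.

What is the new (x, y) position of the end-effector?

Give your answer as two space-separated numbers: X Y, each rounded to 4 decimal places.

joint[0] = (0.0000, 0.0000)  (base)
link 0: phi[0] = 125 = 125 deg
  cos(125 deg) = -0.5736, sin(125 deg) = 0.8192
  joint[1] = (0.0000, 0.0000) + 8.4 * (-0.5736, 0.8192) = (0.0000 + -4.8180, 0.0000 + 6.8809) = (-4.8180, 6.8809)
link 1: phi[1] = 125 + 50 = 175 deg
  cos(175 deg) = -0.9962, sin(175 deg) = 0.0872
  joint[2] = (-4.8180, 6.8809) + 11.6 * (-0.9962, 0.0872) = (-4.8180 + -11.5559, 6.8809 + 1.0110) = (-16.3739, 7.8919)
link 2: phi[2] = 125 + 50 + -35 = 140 deg
  cos(140 deg) = -0.7660, sin(140 deg) = 0.6428
  joint[3] = (-16.3739, 7.8919) + 3.1 * (-0.7660, 0.6428) = (-16.3739 + -2.3747, 7.8919 + 1.9926) = (-18.7486, 9.8845)
link 3: phi[3] = 125 + 50 + -35 + 100 = 240 deg
  cos(240 deg) = -0.5000, sin(240 deg) = -0.8660
  joint[4] = (-18.7486, 9.8845) + 9 * (-0.5000, -0.8660) = (-18.7486 + -4.5000, 9.8845 + -7.7942) = (-23.2486, 2.0903)
End effector: (-23.2486, 2.0903)

Answer: -23.2486 2.0903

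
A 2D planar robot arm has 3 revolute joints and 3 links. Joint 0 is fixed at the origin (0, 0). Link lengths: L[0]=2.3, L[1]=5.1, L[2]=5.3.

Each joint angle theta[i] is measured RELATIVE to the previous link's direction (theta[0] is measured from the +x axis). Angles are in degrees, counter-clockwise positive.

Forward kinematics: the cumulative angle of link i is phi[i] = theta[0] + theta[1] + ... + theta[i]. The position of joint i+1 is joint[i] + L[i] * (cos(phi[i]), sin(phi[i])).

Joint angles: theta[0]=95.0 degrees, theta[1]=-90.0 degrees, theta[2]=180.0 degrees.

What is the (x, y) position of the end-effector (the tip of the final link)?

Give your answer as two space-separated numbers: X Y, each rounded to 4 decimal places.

joint[0] = (0.0000, 0.0000)  (base)
link 0: phi[0] = 95 = 95 deg
  cos(95 deg) = -0.0872, sin(95 deg) = 0.9962
  joint[1] = (0.0000, 0.0000) + 2.3 * (-0.0872, 0.9962) = (0.0000 + -0.2005, 0.0000 + 2.2912) = (-0.2005, 2.2912)
link 1: phi[1] = 95 + -90 = 5 deg
  cos(5 deg) = 0.9962, sin(5 deg) = 0.0872
  joint[2] = (-0.2005, 2.2912) + 5.1 * (0.9962, 0.0872) = (-0.2005 + 5.0806, 2.2912 + 0.4445) = (4.8801, 2.7357)
link 2: phi[2] = 95 + -90 + 180 = 185 deg
  cos(185 deg) = -0.9962, sin(185 deg) = -0.0872
  joint[3] = (4.8801, 2.7357) + 5.3 * (-0.9962, -0.0872) = (4.8801 + -5.2798, 2.7357 + -0.4619) = (-0.3997, 2.2738)
End effector: (-0.3997, 2.2738)

Answer: -0.3997 2.2738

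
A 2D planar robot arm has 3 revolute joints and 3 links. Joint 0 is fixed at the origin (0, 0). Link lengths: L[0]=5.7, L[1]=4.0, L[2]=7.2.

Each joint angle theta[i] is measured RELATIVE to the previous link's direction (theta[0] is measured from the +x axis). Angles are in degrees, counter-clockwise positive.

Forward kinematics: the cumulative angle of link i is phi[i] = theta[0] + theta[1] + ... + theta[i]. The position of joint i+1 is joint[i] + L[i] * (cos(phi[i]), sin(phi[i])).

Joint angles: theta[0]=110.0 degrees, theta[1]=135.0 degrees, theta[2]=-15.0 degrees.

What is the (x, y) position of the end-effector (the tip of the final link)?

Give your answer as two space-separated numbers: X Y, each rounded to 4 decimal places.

joint[0] = (0.0000, 0.0000)  (base)
link 0: phi[0] = 110 = 110 deg
  cos(110 deg) = -0.3420, sin(110 deg) = 0.9397
  joint[1] = (0.0000, 0.0000) + 5.7 * (-0.3420, 0.9397) = (0.0000 + -1.9495, 0.0000 + 5.3562) = (-1.9495, 5.3562)
link 1: phi[1] = 110 + 135 = 245 deg
  cos(245 deg) = -0.4226, sin(245 deg) = -0.9063
  joint[2] = (-1.9495, 5.3562) + 4 * (-0.4226, -0.9063) = (-1.9495 + -1.6905, 5.3562 + -3.6252) = (-3.6400, 1.7310)
link 2: phi[2] = 110 + 135 + -15 = 230 deg
  cos(230 deg) = -0.6428, sin(230 deg) = -0.7660
  joint[3] = (-3.6400, 1.7310) + 7.2 * (-0.6428, -0.7660) = (-3.6400 + -4.6281, 1.7310 + -5.5155) = (-8.2681, -3.7845)
End effector: (-8.2681, -3.7845)

Answer: -8.2681 -3.7845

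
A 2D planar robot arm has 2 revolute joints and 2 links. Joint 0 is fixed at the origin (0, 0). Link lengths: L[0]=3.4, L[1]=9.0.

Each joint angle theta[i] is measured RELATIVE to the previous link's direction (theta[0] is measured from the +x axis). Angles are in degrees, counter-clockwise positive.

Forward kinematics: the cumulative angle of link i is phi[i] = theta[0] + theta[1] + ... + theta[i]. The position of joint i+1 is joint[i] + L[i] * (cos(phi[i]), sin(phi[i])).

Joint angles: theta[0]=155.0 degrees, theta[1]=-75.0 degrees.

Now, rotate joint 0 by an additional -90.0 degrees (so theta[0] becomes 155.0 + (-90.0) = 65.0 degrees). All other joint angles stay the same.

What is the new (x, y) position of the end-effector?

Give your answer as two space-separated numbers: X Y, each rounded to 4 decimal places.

joint[0] = (0.0000, 0.0000)  (base)
link 0: phi[0] = 65 = 65 deg
  cos(65 deg) = 0.4226, sin(65 deg) = 0.9063
  joint[1] = (0.0000, 0.0000) + 3.4 * (0.4226, 0.9063) = (0.0000 + 1.4369, 0.0000 + 3.0814) = (1.4369, 3.0814)
link 1: phi[1] = 65 + -75 = -10 deg
  cos(-10 deg) = 0.9848, sin(-10 deg) = -0.1736
  joint[2] = (1.4369, 3.0814) + 9 * (0.9848, -0.1736) = (1.4369 + 8.8633, 3.0814 + -1.5628) = (10.3002, 1.5186)
End effector: (10.3002, 1.5186)

Answer: 10.3002 1.5186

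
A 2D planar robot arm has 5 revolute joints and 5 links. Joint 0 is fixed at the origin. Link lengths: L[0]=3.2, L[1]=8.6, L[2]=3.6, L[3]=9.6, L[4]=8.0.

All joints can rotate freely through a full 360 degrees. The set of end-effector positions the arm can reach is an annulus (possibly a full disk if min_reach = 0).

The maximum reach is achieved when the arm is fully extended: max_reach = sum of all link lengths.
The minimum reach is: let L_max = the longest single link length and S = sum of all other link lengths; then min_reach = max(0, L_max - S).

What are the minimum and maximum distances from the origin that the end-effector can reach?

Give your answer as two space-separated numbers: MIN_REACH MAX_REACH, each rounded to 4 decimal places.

Link lengths: [3.2, 8.6, 3.6, 9.6, 8.0]
max_reach = 3.2 + 8.6 + 3.6 + 9.6 + 8 = 33
L_max = max([3.2, 8.6, 3.6, 9.6, 8.0]) = 9.6
S (sum of others) = 33 - 9.6 = 23.4
min_reach = max(0, 9.6 - 23.4) = max(0, -13.8) = 0

Answer: 0.0000 33.0000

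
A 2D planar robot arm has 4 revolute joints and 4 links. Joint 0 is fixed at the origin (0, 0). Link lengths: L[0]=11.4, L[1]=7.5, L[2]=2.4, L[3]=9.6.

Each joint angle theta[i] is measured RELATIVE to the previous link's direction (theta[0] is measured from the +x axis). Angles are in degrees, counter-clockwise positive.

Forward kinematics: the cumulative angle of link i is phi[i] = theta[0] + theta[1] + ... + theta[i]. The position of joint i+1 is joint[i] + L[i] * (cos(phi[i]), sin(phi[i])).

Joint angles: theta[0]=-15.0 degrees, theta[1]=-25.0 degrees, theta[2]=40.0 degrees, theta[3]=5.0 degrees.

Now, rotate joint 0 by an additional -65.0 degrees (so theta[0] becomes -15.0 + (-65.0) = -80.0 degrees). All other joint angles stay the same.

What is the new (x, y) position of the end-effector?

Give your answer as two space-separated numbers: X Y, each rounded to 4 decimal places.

joint[0] = (0.0000, 0.0000)  (base)
link 0: phi[0] = -80 = -80 deg
  cos(-80 deg) = 0.1736, sin(-80 deg) = -0.9848
  joint[1] = (0.0000, 0.0000) + 11.4 * (0.1736, -0.9848) = (0.0000 + 1.9796, 0.0000 + -11.2268) = (1.9796, -11.2268)
link 1: phi[1] = -80 + -25 = -105 deg
  cos(-105 deg) = -0.2588, sin(-105 deg) = -0.9659
  joint[2] = (1.9796, -11.2268) + 7.5 * (-0.2588, -0.9659) = (1.9796 + -1.9411, -11.2268 + -7.2444) = (0.0384, -18.4713)
link 2: phi[2] = -80 + -25 + 40 = -65 deg
  cos(-65 deg) = 0.4226, sin(-65 deg) = -0.9063
  joint[3] = (0.0384, -18.4713) + 2.4 * (0.4226, -0.9063) = (0.0384 + 1.0143, -18.4713 + -2.1751) = (1.0527, -20.6464)
link 3: phi[3] = -80 + -25 + 40 + 5 = -60 deg
  cos(-60 deg) = 0.5000, sin(-60 deg) = -0.8660
  joint[4] = (1.0527, -20.6464) + 9.6 * (0.5000, -0.8660) = (1.0527 + 4.8000, -20.6464 + -8.3138) = (5.8527, -28.9602)
End effector: (5.8527, -28.9602)

Answer: 5.8527 -28.9602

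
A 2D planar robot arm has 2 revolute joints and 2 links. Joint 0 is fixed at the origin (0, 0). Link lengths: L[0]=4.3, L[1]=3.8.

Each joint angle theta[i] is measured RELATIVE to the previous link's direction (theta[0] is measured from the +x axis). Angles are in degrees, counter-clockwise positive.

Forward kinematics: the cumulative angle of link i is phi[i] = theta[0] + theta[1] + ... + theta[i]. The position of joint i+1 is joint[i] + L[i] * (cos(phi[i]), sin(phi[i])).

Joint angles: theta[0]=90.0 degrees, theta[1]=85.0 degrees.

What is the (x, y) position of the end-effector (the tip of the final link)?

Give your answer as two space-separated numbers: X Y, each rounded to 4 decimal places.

Answer: -3.7855 4.6312

Derivation:
joint[0] = (0.0000, 0.0000)  (base)
link 0: phi[0] = 90 = 90 deg
  cos(90 deg) = 0.0000, sin(90 deg) = 1.0000
  joint[1] = (0.0000, 0.0000) + 4.3 * (0.0000, 1.0000) = (0.0000 + 0.0000, 0.0000 + 4.3000) = (0.0000, 4.3000)
link 1: phi[1] = 90 + 85 = 175 deg
  cos(175 deg) = -0.9962, sin(175 deg) = 0.0872
  joint[2] = (0.0000, 4.3000) + 3.8 * (-0.9962, 0.0872) = (0.0000 + -3.7855, 4.3000 + 0.3312) = (-3.7855, 4.6312)
End effector: (-3.7855, 4.6312)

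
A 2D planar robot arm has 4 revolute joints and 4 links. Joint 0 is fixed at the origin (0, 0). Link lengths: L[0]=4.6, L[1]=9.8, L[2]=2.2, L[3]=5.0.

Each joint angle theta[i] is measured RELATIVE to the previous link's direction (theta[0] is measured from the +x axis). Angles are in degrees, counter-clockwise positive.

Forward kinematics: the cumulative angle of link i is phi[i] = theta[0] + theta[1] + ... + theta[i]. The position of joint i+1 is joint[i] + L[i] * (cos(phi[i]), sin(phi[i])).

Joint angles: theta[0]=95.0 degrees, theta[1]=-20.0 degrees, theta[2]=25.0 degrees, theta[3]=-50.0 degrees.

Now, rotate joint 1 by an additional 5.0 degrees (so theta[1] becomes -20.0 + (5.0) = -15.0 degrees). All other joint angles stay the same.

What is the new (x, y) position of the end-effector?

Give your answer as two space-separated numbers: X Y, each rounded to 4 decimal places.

joint[0] = (0.0000, 0.0000)  (base)
link 0: phi[0] = 95 = 95 deg
  cos(95 deg) = -0.0872, sin(95 deg) = 0.9962
  joint[1] = (0.0000, 0.0000) + 4.6 * (-0.0872, 0.9962) = (0.0000 + -0.4009, 0.0000 + 4.5825) = (-0.4009, 4.5825)
link 1: phi[1] = 95 + -15 = 80 deg
  cos(80 deg) = 0.1736, sin(80 deg) = 0.9848
  joint[2] = (-0.4009, 4.5825) + 9.8 * (0.1736, 0.9848) = (-0.4009 + 1.7018, 4.5825 + 9.6511) = (1.3008, 14.2336)
link 2: phi[2] = 95 + -15 + 25 = 105 deg
  cos(105 deg) = -0.2588, sin(105 deg) = 0.9659
  joint[3] = (1.3008, 14.2336) + 2.2 * (-0.2588, 0.9659) = (1.3008 + -0.5694, 14.2336 + 2.1250) = (0.7314, 16.3586)
link 3: phi[3] = 95 + -15 + 25 + -50 = 55 deg
  cos(55 deg) = 0.5736, sin(55 deg) = 0.8192
  joint[4] = (0.7314, 16.3586) + 5 * (0.5736, 0.8192) = (0.7314 + 2.8679, 16.3586 + 4.0958) = (3.5993, 20.4544)
End effector: (3.5993, 20.4544)

Answer: 3.5993 20.4544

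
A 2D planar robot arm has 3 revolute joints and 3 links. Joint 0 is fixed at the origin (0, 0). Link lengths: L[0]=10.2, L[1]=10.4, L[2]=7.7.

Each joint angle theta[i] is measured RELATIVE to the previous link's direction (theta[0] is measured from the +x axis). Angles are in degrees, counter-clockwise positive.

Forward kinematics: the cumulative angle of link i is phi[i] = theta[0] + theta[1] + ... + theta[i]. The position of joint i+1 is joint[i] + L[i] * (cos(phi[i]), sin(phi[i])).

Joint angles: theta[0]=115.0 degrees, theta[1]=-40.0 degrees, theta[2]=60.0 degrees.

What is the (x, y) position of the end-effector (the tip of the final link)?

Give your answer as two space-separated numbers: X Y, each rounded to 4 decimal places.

Answer: -7.0637 24.7347

Derivation:
joint[0] = (0.0000, 0.0000)  (base)
link 0: phi[0] = 115 = 115 deg
  cos(115 deg) = -0.4226, sin(115 deg) = 0.9063
  joint[1] = (0.0000, 0.0000) + 10.2 * (-0.4226, 0.9063) = (0.0000 + -4.3107, 0.0000 + 9.2443) = (-4.3107, 9.2443)
link 1: phi[1] = 115 + -40 = 75 deg
  cos(75 deg) = 0.2588, sin(75 deg) = 0.9659
  joint[2] = (-4.3107, 9.2443) + 10.4 * (0.2588, 0.9659) = (-4.3107 + 2.6917, 9.2443 + 10.0456) = (-1.6190, 19.2900)
link 2: phi[2] = 115 + -40 + 60 = 135 deg
  cos(135 deg) = -0.7071, sin(135 deg) = 0.7071
  joint[3] = (-1.6190, 19.2900) + 7.7 * (-0.7071, 0.7071) = (-1.6190 + -5.4447, 19.2900 + 5.4447) = (-7.0637, 24.7347)
End effector: (-7.0637, 24.7347)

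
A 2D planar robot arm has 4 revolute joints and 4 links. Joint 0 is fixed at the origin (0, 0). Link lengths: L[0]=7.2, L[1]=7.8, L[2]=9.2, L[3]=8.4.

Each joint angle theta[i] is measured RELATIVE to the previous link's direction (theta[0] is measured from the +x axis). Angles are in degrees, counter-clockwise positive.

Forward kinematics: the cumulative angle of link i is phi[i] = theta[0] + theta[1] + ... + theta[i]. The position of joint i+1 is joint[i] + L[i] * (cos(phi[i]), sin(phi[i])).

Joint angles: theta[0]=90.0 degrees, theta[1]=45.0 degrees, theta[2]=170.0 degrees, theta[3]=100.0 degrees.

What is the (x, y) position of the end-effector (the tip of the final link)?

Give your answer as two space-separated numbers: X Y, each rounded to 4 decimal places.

Answer: 5.7012 11.1189

Derivation:
joint[0] = (0.0000, 0.0000)  (base)
link 0: phi[0] = 90 = 90 deg
  cos(90 deg) = 0.0000, sin(90 deg) = 1.0000
  joint[1] = (0.0000, 0.0000) + 7.2 * (0.0000, 1.0000) = (0.0000 + 0.0000, 0.0000 + 7.2000) = (0.0000, 7.2000)
link 1: phi[1] = 90 + 45 = 135 deg
  cos(135 deg) = -0.7071, sin(135 deg) = 0.7071
  joint[2] = (0.0000, 7.2000) + 7.8 * (-0.7071, 0.7071) = (0.0000 + -5.5154, 7.2000 + 5.5154) = (-5.5154, 12.7154)
link 2: phi[2] = 90 + 45 + 170 = 305 deg
  cos(305 deg) = 0.5736, sin(305 deg) = -0.8192
  joint[3] = (-5.5154, 12.7154) + 9.2 * (0.5736, -0.8192) = (-5.5154 + 5.2769, 12.7154 + -7.5362) = (-0.2385, 5.1792)
link 3: phi[3] = 90 + 45 + 170 + 100 = 405 deg
  cos(405 deg) = 0.7071, sin(405 deg) = 0.7071
  joint[4] = (-0.2385, 5.1792) + 8.4 * (0.7071, 0.7071) = (-0.2385 + 5.9397, 5.1792 + 5.9397) = (5.7012, 11.1189)
End effector: (5.7012, 11.1189)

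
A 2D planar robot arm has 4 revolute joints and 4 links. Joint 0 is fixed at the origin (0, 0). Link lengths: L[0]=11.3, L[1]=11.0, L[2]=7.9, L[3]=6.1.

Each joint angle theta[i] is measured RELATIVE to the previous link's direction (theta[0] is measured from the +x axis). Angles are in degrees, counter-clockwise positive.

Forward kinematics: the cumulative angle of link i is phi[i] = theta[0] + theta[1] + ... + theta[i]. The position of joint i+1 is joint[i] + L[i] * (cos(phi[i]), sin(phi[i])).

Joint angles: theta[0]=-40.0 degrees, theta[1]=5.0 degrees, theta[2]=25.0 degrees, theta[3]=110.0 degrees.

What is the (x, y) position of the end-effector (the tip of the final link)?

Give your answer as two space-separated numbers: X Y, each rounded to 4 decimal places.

Answer: 24.3877 -8.9373

Derivation:
joint[0] = (0.0000, 0.0000)  (base)
link 0: phi[0] = -40 = -40 deg
  cos(-40 deg) = 0.7660, sin(-40 deg) = -0.6428
  joint[1] = (0.0000, 0.0000) + 11.3 * (0.7660, -0.6428) = (0.0000 + 8.6563, 0.0000 + -7.2635) = (8.6563, -7.2635)
link 1: phi[1] = -40 + 5 = -35 deg
  cos(-35 deg) = 0.8192, sin(-35 deg) = -0.5736
  joint[2] = (8.6563, -7.2635) + 11 * (0.8192, -0.5736) = (8.6563 + 9.0107, -7.2635 + -6.3093) = (17.6670, -13.5728)
link 2: phi[2] = -40 + 5 + 25 = -10 deg
  cos(-10 deg) = 0.9848, sin(-10 deg) = -0.1736
  joint[3] = (17.6670, -13.5728) + 7.9 * (0.9848, -0.1736) = (17.6670 + 7.7800, -13.5728 + -1.3718) = (25.4470, -14.9447)
link 3: phi[3] = -40 + 5 + 25 + 110 = 100 deg
  cos(100 deg) = -0.1736, sin(100 deg) = 0.9848
  joint[4] = (25.4470, -14.9447) + 6.1 * (-0.1736, 0.9848) = (25.4470 + -1.0593, -14.9447 + 6.0073) = (24.3877, -8.9373)
End effector: (24.3877, -8.9373)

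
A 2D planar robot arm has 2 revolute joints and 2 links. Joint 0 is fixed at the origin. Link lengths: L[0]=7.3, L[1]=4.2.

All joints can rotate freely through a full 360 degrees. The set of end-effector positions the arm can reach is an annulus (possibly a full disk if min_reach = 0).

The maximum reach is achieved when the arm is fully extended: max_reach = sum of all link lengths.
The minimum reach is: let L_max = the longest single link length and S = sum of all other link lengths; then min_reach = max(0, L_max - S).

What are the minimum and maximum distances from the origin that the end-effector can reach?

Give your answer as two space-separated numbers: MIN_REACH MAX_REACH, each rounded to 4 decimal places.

Answer: 3.1000 11.5000

Derivation:
Link lengths: [7.3, 4.2]
max_reach = 7.3 + 4.2 = 11.5
L_max = max([7.3, 4.2]) = 7.3
S (sum of others) = 11.5 - 7.3 = 4.2
min_reach = max(0, 7.3 - 4.2) = max(0, 3.1) = 3.1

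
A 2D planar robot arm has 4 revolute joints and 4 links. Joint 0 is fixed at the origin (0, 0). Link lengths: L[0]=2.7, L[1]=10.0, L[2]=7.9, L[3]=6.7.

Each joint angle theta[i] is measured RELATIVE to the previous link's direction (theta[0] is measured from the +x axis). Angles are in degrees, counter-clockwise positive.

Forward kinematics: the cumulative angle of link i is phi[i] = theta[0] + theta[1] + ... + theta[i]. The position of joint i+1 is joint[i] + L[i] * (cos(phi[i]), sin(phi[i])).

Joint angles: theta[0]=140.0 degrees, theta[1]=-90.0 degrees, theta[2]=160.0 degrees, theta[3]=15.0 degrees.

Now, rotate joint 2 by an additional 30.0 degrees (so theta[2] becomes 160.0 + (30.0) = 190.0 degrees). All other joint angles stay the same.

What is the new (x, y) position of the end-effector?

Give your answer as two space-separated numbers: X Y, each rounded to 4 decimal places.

joint[0] = (0.0000, 0.0000)  (base)
link 0: phi[0] = 140 = 140 deg
  cos(140 deg) = -0.7660, sin(140 deg) = 0.6428
  joint[1] = (0.0000, 0.0000) + 2.7 * (-0.7660, 0.6428) = (0.0000 + -2.0683, 0.0000 + 1.7355) = (-2.0683, 1.7355)
link 1: phi[1] = 140 + -90 = 50 deg
  cos(50 deg) = 0.6428, sin(50 deg) = 0.7660
  joint[2] = (-2.0683, 1.7355) + 10 * (0.6428, 0.7660) = (-2.0683 + 6.4279, 1.7355 + 7.6604) = (4.3596, 9.3960)
link 2: phi[2] = 140 + -90 + 190 = 240 deg
  cos(240 deg) = -0.5000, sin(240 deg) = -0.8660
  joint[3] = (4.3596, 9.3960) + 7.9 * (-0.5000, -0.8660) = (4.3596 + -3.9500, 9.3960 + -6.8416) = (0.4096, 2.5544)
link 3: phi[3] = 140 + -90 + 190 + 15 = 255 deg
  cos(255 deg) = -0.2588, sin(255 deg) = -0.9659
  joint[4] = (0.4096, 2.5544) + 6.7 * (-0.2588, -0.9659) = (0.4096 + -1.7341, 2.5544 + -6.4717) = (-1.3245, -3.9173)
End effector: (-1.3245, -3.9173)

Answer: -1.3245 -3.9173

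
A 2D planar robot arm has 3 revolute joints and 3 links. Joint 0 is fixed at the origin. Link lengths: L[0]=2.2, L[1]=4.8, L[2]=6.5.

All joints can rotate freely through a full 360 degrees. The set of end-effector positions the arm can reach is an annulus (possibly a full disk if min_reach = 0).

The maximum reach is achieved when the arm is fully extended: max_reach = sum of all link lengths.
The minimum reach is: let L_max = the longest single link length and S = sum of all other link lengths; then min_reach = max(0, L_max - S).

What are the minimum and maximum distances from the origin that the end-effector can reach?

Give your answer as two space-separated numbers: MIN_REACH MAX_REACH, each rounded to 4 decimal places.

Link lengths: [2.2, 4.8, 6.5]
max_reach = 2.2 + 4.8 + 6.5 = 13.5
L_max = max([2.2, 4.8, 6.5]) = 6.5
S (sum of others) = 13.5 - 6.5 = 7
min_reach = max(0, 6.5 - 7) = max(0, -0.5) = 0

Answer: 0.0000 13.5000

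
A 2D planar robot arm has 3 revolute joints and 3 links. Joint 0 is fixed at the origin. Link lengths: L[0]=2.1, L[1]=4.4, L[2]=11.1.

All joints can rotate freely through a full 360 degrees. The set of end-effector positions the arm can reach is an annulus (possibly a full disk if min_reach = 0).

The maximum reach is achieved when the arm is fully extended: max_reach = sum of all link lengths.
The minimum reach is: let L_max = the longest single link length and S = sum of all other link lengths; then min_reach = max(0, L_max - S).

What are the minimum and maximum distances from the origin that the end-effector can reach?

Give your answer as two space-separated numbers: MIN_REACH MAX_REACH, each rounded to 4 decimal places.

Answer: 4.6000 17.6000

Derivation:
Link lengths: [2.1, 4.4, 11.1]
max_reach = 2.1 + 4.4 + 11.1 = 17.6
L_max = max([2.1, 4.4, 11.1]) = 11.1
S (sum of others) = 17.6 - 11.1 = 6.5
min_reach = max(0, 11.1 - 6.5) = max(0, 4.6) = 4.6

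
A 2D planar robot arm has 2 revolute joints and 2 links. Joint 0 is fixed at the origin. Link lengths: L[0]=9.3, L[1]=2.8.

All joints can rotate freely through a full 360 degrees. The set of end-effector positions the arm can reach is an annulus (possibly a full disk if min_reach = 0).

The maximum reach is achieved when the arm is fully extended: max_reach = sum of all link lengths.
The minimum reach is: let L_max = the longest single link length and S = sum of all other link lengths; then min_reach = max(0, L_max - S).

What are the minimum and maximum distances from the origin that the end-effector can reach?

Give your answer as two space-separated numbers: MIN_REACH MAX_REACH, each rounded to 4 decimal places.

Link lengths: [9.3, 2.8]
max_reach = 9.3 + 2.8 = 12.1
L_max = max([9.3, 2.8]) = 9.3
S (sum of others) = 12.1 - 9.3 = 2.8
min_reach = max(0, 9.3 - 2.8) = max(0, 6.5) = 6.5

Answer: 6.5000 12.1000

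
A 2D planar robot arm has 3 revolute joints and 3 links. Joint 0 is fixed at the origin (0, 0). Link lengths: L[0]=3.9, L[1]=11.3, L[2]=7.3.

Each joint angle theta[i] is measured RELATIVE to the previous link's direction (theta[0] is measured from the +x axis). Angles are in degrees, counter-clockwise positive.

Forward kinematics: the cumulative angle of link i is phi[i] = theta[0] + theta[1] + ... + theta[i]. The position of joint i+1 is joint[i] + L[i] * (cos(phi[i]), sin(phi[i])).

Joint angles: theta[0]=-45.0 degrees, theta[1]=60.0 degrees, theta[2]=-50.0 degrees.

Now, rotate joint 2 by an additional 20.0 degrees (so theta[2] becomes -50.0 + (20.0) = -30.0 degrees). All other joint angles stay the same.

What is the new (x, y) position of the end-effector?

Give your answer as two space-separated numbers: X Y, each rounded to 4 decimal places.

Answer: 20.7239 -1.7224

Derivation:
joint[0] = (0.0000, 0.0000)  (base)
link 0: phi[0] = -45 = -45 deg
  cos(-45 deg) = 0.7071, sin(-45 deg) = -0.7071
  joint[1] = (0.0000, 0.0000) + 3.9 * (0.7071, -0.7071) = (0.0000 + 2.7577, 0.0000 + -2.7577) = (2.7577, -2.7577)
link 1: phi[1] = -45 + 60 = 15 deg
  cos(15 deg) = 0.9659, sin(15 deg) = 0.2588
  joint[2] = (2.7577, -2.7577) + 11.3 * (0.9659, 0.2588) = (2.7577 + 10.9150, -2.7577 + 2.9247) = (13.6727, 0.1669)
link 2: phi[2] = -45 + 60 + -30 = -15 deg
  cos(-15 deg) = 0.9659, sin(-15 deg) = -0.2588
  joint[3] = (13.6727, 0.1669) + 7.3 * (0.9659, -0.2588) = (13.6727 + 7.0513, 0.1669 + -1.8894) = (20.7239, -1.7224)
End effector: (20.7239, -1.7224)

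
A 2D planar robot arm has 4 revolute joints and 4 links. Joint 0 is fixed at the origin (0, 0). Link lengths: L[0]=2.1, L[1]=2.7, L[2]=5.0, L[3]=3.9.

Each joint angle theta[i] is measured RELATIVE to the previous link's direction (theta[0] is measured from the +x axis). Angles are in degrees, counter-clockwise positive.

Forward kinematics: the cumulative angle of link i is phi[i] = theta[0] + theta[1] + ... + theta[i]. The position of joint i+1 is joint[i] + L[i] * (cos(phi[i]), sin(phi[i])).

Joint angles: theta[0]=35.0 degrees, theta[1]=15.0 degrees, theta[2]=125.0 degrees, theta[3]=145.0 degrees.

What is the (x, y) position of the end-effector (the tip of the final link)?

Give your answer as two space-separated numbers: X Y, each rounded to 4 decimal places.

joint[0] = (0.0000, 0.0000)  (base)
link 0: phi[0] = 35 = 35 deg
  cos(35 deg) = 0.8192, sin(35 deg) = 0.5736
  joint[1] = (0.0000, 0.0000) + 2.1 * (0.8192, 0.5736) = (0.0000 + 1.7202, 0.0000 + 1.2045) = (1.7202, 1.2045)
link 1: phi[1] = 35 + 15 = 50 deg
  cos(50 deg) = 0.6428, sin(50 deg) = 0.7660
  joint[2] = (1.7202, 1.2045) + 2.7 * (0.6428, 0.7660) = (1.7202 + 1.7355, 1.2045 + 2.0683) = (3.4557, 3.2728)
link 2: phi[2] = 35 + 15 + 125 = 175 deg
  cos(175 deg) = -0.9962, sin(175 deg) = 0.0872
  joint[3] = (3.4557, 3.2728) + 5 * (-0.9962, 0.0872) = (3.4557 + -4.9810, 3.2728 + 0.4358) = (-1.5252, 3.7086)
link 3: phi[3] = 35 + 15 + 125 + 145 = 320 deg
  cos(320 deg) = 0.7660, sin(320 deg) = -0.6428
  joint[4] = (-1.5252, 3.7086) + 3.9 * (0.7660, -0.6428) = (-1.5252 + 2.9876, 3.7086 + -2.5069) = (1.4623, 1.2017)
End effector: (1.4623, 1.2017)

Answer: 1.4623 1.2017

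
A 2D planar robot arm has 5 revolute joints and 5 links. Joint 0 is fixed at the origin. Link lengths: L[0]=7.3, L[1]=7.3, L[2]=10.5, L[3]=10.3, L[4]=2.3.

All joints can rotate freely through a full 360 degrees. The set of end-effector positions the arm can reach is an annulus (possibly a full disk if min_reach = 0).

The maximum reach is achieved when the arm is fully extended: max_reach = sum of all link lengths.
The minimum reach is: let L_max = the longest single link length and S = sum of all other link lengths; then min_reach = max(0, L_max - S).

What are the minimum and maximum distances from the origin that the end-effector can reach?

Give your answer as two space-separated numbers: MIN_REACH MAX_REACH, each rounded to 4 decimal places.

Link lengths: [7.3, 7.3, 10.5, 10.3, 2.3]
max_reach = 7.3 + 7.3 + 10.5 + 10.3 + 2.3 = 37.7
L_max = max([7.3, 7.3, 10.5, 10.3, 2.3]) = 10.5
S (sum of others) = 37.7 - 10.5 = 27.2
min_reach = max(0, 10.5 - 27.2) = max(0, -16.7) = 0

Answer: 0.0000 37.7000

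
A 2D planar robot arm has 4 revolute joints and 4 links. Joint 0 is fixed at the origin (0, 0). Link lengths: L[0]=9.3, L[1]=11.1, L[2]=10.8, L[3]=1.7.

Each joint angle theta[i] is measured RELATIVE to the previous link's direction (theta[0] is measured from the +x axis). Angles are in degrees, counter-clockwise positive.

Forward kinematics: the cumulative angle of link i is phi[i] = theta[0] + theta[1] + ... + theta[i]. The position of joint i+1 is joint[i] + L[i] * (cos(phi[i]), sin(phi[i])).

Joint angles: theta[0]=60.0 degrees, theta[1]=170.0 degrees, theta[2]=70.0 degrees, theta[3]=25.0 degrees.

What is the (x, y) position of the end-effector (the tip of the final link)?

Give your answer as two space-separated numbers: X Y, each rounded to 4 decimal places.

Answer: 4.3076 -10.7772

Derivation:
joint[0] = (0.0000, 0.0000)  (base)
link 0: phi[0] = 60 = 60 deg
  cos(60 deg) = 0.5000, sin(60 deg) = 0.8660
  joint[1] = (0.0000, 0.0000) + 9.3 * (0.5000, 0.8660) = (0.0000 + 4.6500, 0.0000 + 8.0540) = (4.6500, 8.0540)
link 1: phi[1] = 60 + 170 = 230 deg
  cos(230 deg) = -0.6428, sin(230 deg) = -0.7660
  joint[2] = (4.6500, 8.0540) + 11.1 * (-0.6428, -0.7660) = (4.6500 + -7.1349, 8.0540 + -8.5031) = (-2.4849, -0.4491)
link 2: phi[2] = 60 + 170 + 70 = 300 deg
  cos(300 deg) = 0.5000, sin(300 deg) = -0.8660
  joint[3] = (-2.4849, -0.4491) + 10.8 * (0.5000, -0.8660) = (-2.4849 + 5.4000, -0.4491 + -9.3531) = (2.9151, -9.8021)
link 3: phi[3] = 60 + 170 + 70 + 25 = 325 deg
  cos(325 deg) = 0.8192, sin(325 deg) = -0.5736
  joint[4] = (2.9151, -9.8021) + 1.7 * (0.8192, -0.5736) = (2.9151 + 1.3926, -9.8021 + -0.9751) = (4.3076, -10.7772)
End effector: (4.3076, -10.7772)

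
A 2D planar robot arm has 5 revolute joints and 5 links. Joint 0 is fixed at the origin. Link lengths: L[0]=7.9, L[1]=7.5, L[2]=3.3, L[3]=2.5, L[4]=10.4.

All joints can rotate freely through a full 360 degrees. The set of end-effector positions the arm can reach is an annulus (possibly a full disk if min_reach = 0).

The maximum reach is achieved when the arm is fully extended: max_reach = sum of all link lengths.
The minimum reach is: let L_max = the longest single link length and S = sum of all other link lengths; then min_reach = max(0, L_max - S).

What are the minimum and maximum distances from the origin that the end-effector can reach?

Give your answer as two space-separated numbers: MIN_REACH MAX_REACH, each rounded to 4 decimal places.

Answer: 0.0000 31.6000

Derivation:
Link lengths: [7.9, 7.5, 3.3, 2.5, 10.4]
max_reach = 7.9 + 7.5 + 3.3 + 2.5 + 10.4 = 31.6
L_max = max([7.9, 7.5, 3.3, 2.5, 10.4]) = 10.4
S (sum of others) = 31.6 - 10.4 = 21.2
min_reach = max(0, 10.4 - 21.2) = max(0, -10.8) = 0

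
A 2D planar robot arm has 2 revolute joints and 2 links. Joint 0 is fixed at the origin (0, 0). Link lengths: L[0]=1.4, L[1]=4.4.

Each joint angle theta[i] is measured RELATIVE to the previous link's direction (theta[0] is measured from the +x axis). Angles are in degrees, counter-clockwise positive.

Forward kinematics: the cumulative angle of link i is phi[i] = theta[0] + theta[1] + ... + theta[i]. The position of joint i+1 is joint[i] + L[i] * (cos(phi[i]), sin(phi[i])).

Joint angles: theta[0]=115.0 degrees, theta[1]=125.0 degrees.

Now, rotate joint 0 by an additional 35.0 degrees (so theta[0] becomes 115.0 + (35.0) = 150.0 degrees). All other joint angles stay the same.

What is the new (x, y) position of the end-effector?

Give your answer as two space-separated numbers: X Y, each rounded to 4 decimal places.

joint[0] = (0.0000, 0.0000)  (base)
link 0: phi[0] = 150 = 150 deg
  cos(150 deg) = -0.8660, sin(150 deg) = 0.5000
  joint[1] = (0.0000, 0.0000) + 1.4 * (-0.8660, 0.5000) = (0.0000 + -1.2124, 0.0000 + 0.7000) = (-1.2124, 0.7000)
link 1: phi[1] = 150 + 125 = 275 deg
  cos(275 deg) = 0.0872, sin(275 deg) = -0.9962
  joint[2] = (-1.2124, 0.7000) + 4.4 * (0.0872, -0.9962) = (-1.2124 + 0.3835, 0.7000 + -4.3833) = (-0.8290, -3.6833)
End effector: (-0.8290, -3.6833)

Answer: -0.8290 -3.6833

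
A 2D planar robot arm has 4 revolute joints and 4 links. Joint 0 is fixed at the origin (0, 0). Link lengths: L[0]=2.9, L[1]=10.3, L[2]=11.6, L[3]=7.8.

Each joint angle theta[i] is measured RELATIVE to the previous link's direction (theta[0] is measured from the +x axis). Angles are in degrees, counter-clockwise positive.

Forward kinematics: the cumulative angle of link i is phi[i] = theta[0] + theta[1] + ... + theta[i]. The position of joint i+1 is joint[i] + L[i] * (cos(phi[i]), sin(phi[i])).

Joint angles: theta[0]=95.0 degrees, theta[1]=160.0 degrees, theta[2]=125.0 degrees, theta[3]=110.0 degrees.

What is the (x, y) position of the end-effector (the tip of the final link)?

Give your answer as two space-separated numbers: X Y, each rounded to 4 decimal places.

joint[0] = (0.0000, 0.0000)  (base)
link 0: phi[0] = 95 = 95 deg
  cos(95 deg) = -0.0872, sin(95 deg) = 0.9962
  joint[1] = (0.0000, 0.0000) + 2.9 * (-0.0872, 0.9962) = (0.0000 + -0.2528, 0.0000 + 2.8890) = (-0.2528, 2.8890)
link 1: phi[1] = 95 + 160 = 255 deg
  cos(255 deg) = -0.2588, sin(255 deg) = -0.9659
  joint[2] = (-0.2528, 2.8890) + 10.3 * (-0.2588, -0.9659) = (-0.2528 + -2.6658, 2.8890 + -9.9490) = (-2.9186, -7.0601)
link 2: phi[2] = 95 + 160 + 125 = 380 deg
  cos(380 deg) = 0.9397, sin(380 deg) = 0.3420
  joint[3] = (-2.9186, -7.0601) + 11.6 * (0.9397, 0.3420) = (-2.9186 + 10.9004, -7.0601 + 3.9674) = (7.9818, -3.0926)
link 3: phi[3] = 95 + 160 + 125 + 110 = 490 deg
  cos(490 deg) = -0.6428, sin(490 deg) = 0.7660
  joint[4] = (7.9818, -3.0926) + 7.8 * (-0.6428, 0.7660) = (7.9818 + -5.0137, -3.0926 + 5.9751) = (2.9681, 2.8825)
End effector: (2.9681, 2.8825)

Answer: 2.9681 2.8825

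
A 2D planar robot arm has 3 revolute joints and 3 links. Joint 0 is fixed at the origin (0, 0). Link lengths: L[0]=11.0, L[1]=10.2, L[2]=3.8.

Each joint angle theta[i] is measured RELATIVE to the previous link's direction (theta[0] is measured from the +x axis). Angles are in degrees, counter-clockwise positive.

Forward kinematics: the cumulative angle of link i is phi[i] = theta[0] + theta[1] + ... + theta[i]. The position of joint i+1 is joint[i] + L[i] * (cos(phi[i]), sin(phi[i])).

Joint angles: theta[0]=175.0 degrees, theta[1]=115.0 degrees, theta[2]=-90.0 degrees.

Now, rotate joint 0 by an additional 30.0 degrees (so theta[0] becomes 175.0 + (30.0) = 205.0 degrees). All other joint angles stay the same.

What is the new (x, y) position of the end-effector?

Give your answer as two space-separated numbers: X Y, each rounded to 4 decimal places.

Answer: -4.5983 -14.1162

Derivation:
joint[0] = (0.0000, 0.0000)  (base)
link 0: phi[0] = 205 = 205 deg
  cos(205 deg) = -0.9063, sin(205 deg) = -0.4226
  joint[1] = (0.0000, 0.0000) + 11 * (-0.9063, -0.4226) = (0.0000 + -9.9694, 0.0000 + -4.6488) = (-9.9694, -4.6488)
link 1: phi[1] = 205 + 115 = 320 deg
  cos(320 deg) = 0.7660, sin(320 deg) = -0.6428
  joint[2] = (-9.9694, -4.6488) + 10.2 * (0.7660, -0.6428) = (-9.9694 + 7.8137, -4.6488 + -6.5564) = (-2.1557, -11.2052)
link 2: phi[2] = 205 + 115 + -90 = 230 deg
  cos(230 deg) = -0.6428, sin(230 deg) = -0.7660
  joint[3] = (-2.1557, -11.2052) + 3.8 * (-0.6428, -0.7660) = (-2.1557 + -2.4426, -11.2052 + -2.9110) = (-4.5983, -14.1162)
End effector: (-4.5983, -14.1162)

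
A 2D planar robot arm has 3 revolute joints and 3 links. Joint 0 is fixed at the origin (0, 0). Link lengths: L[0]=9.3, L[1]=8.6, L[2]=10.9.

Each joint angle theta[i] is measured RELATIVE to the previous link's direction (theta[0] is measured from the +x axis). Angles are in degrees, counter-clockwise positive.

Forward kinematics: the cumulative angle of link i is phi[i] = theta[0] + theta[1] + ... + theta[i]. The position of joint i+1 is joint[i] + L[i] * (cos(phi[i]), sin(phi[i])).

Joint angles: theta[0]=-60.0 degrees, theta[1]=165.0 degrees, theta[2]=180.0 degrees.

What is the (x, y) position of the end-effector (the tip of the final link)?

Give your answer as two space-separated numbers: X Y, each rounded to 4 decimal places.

joint[0] = (0.0000, 0.0000)  (base)
link 0: phi[0] = -60 = -60 deg
  cos(-60 deg) = 0.5000, sin(-60 deg) = -0.8660
  joint[1] = (0.0000, 0.0000) + 9.3 * (0.5000, -0.8660) = (0.0000 + 4.6500, 0.0000 + -8.0540) = (4.6500, -8.0540)
link 1: phi[1] = -60 + 165 = 105 deg
  cos(105 deg) = -0.2588, sin(105 deg) = 0.9659
  joint[2] = (4.6500, -8.0540) + 8.6 * (-0.2588, 0.9659) = (4.6500 + -2.2258, -8.0540 + 8.3070) = (2.4242, 0.2529)
link 2: phi[2] = -60 + 165 + 180 = 285 deg
  cos(285 deg) = 0.2588, sin(285 deg) = -0.9659
  joint[3] = (2.4242, 0.2529) + 10.9 * (0.2588, -0.9659) = (2.4242 + 2.8211, 0.2529 + -10.5286) = (5.2453, -10.2757)
End effector: (5.2453, -10.2757)

Answer: 5.2453 -10.2757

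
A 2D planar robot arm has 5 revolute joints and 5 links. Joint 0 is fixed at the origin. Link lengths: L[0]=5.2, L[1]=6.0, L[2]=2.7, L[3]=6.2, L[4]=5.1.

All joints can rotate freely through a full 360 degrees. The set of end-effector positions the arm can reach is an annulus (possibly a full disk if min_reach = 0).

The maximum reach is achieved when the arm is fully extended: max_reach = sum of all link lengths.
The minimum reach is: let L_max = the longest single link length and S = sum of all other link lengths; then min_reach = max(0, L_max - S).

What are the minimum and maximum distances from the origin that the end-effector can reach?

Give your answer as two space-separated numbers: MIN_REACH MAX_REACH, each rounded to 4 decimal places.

Link lengths: [5.2, 6.0, 2.7, 6.2, 5.1]
max_reach = 5.2 + 6 + 2.7 + 6.2 + 5.1 = 25.2
L_max = max([5.2, 6.0, 2.7, 6.2, 5.1]) = 6.2
S (sum of others) = 25.2 - 6.2 = 19
min_reach = max(0, 6.2 - 19) = max(0, -12.8) = 0

Answer: 0.0000 25.2000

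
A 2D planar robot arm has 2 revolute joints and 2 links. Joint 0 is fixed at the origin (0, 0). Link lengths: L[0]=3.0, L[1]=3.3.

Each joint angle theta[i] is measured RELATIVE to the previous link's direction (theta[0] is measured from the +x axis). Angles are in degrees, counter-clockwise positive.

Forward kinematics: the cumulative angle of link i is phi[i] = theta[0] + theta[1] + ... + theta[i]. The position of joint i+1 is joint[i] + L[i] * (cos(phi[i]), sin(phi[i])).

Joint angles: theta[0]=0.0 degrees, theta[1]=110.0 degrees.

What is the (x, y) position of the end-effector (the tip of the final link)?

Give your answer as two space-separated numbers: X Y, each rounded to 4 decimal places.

Answer: 1.8713 3.1010

Derivation:
joint[0] = (0.0000, 0.0000)  (base)
link 0: phi[0] = 0 = 0 deg
  cos(0 deg) = 1.0000, sin(0 deg) = 0.0000
  joint[1] = (0.0000, 0.0000) + 3 * (1.0000, 0.0000) = (0.0000 + 3.0000, 0.0000 + 0.0000) = (3.0000, 0.0000)
link 1: phi[1] = 0 + 110 = 110 deg
  cos(110 deg) = -0.3420, sin(110 deg) = 0.9397
  joint[2] = (3.0000, 0.0000) + 3.3 * (-0.3420, 0.9397) = (3.0000 + -1.1287, 0.0000 + 3.1010) = (1.8713, 3.1010)
End effector: (1.8713, 3.1010)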